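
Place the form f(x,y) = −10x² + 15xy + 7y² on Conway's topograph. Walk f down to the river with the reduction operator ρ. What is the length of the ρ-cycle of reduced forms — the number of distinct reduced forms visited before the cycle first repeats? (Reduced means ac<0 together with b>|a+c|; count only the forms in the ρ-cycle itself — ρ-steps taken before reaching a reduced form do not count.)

D = 505, ⌊√D⌋ = 22
river: ρ → (7,13,-12)
river: ρ → (-12,11,8)
river: ρ → (8,21,-2)
river: ρ → (-2,19,18)
river: ρ → (18,17,-3)
river: ρ → (-3,19,12)
river: ρ → (12,5,-10)
river: ρ → (-10,15,7)
ρ-cycle length = 8 (tail of 0 descent steps not counted)

8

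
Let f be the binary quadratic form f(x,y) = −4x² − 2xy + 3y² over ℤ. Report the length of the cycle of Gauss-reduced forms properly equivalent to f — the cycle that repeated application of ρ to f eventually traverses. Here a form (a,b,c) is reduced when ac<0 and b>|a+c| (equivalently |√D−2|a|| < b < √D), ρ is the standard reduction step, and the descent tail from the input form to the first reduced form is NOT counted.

D = 52, ⌊√D⌋ = 7
descent: ρ → (3,2,-4)  [lands on river]
river: ρ → (-4,6,1)
river: ρ → (1,6,-4)
river: ρ → (-4,2,3)
river: ρ → (3,4,-3)
river: ρ → (-3,2,4)
river: ρ → (4,6,-1)
river: ρ → (-1,6,4)
river: ρ → (4,2,-3)
river: ρ → (-3,4,3)
ρ-cycle length = 10 (tail of 1 descent step not counted)

10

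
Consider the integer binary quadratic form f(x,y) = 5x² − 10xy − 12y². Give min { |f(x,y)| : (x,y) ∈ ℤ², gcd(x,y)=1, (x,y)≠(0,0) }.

descent: ρ → (-12,10,5)  [lands on river]
river: ρ → (5,10,-12)
river: ρ → (-12,14,3)
river: ρ → (3,16,-7)
river: ρ → (-7,12,7)
river: ρ → (7,16,-3)
river: ρ → (-3,14,12)
river: ρ → (12,10,-5)
river: ρ → (-5,10,12)
river: ρ → (12,14,-3)
river: ρ → (-3,16,7)
river: ρ → (7,12,-7)
river: ρ → (-7,16,3)
river: ρ → (3,14,-12)
closes: descent 1, river 14
min |a| on river = 3

3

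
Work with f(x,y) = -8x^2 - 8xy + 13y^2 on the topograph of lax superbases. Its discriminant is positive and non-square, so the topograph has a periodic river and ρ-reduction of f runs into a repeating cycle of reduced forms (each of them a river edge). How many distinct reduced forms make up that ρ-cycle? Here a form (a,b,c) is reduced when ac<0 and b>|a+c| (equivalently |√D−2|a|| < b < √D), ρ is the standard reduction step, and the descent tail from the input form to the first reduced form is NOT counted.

D = 480, ⌊√D⌋ = 21
descent: ρ → (13,8,-8)  [lands on river]
river: ρ → (-8,8,13)
river: ρ → (13,18,-3)
river: ρ → (-3,18,13)
ρ-cycle length = 4 (tail of 1 descent step not counted)

4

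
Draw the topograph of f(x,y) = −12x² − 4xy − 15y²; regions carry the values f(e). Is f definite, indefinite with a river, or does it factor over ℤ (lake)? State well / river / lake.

D = b²−4ac = (-4)² − 4·(-12)·(-15) = -704
D < 0 ⇒ definite ⇒ every region one sign ⇒ single well

well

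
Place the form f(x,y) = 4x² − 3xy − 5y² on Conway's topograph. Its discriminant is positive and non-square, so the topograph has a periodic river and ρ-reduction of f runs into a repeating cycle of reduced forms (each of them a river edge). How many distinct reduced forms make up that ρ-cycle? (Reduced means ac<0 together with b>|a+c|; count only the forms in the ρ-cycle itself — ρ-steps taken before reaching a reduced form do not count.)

D = 89, ⌊√D⌋ = 9
descent: ρ → (-5,3,4)  [lands on river]
river: ρ → (4,5,-4)
river: ρ → (-4,3,5)
river: ρ → (5,7,-2)
river: ρ → (-2,9,1)
river: ρ → (1,9,-2)
river: ρ → (-2,7,5)
river: ρ → (5,3,-4)
river: ρ → (-4,5,4)
river: ρ → (4,3,-5)
river: ρ → (-5,7,2)
river: ρ → (2,9,-1)
river: ρ → (-1,9,2)
river: ρ → (2,7,-5)
ρ-cycle length = 14 (tail of 1 descent step not counted)

14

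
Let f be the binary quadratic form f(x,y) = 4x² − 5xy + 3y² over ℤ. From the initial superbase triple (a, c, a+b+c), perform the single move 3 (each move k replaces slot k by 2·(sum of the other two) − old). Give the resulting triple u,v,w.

start (4,3,2) = (f(1,0),f(0,1),f(1,1))
replace slot 3: 2·(4+3) − 2 = 12 → (4,3,12)

4,3,12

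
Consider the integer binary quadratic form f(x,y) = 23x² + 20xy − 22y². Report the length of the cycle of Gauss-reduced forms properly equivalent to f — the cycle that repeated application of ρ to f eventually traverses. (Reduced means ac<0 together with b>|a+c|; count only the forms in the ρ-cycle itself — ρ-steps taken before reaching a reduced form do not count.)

D = 2424, ⌊√D⌋ = 49
river: ρ → (-22,24,21)
river: ρ → (21,18,-25)
river: ρ → (-25,32,14)
river: ρ → (14,24,-33)
river: ρ → (-33,42,5)
river: ρ → (5,48,-6)
river: ρ → (-6,48,5)
river: ρ → (5,42,-33)
river: ρ → (-33,24,14)
river: ρ → (14,32,-25)
river: ρ → (-25,18,21)
river: ρ → (21,24,-22)
river: ρ → (-22,20,23)
river: ρ → (23,26,-19)
river: ρ → (-19,12,30)
river: ρ → (30,48,-1)
river: ρ → (-1,48,30)
river: ρ → (30,12,-19)
river: ρ → (-19,26,23)
river: ρ → (23,20,-22)
ρ-cycle length = 20 (tail of 0 descent steps not counted)

20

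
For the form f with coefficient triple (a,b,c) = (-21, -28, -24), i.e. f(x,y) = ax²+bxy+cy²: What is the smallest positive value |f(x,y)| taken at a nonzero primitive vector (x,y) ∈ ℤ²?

translate: b→-14 (≡28 mod 42), so (21,28,24)→(21,-14,17)
flip: (21,-14,17)→(17,14,21)
reduced (well bottom): (17,14,21) with a≤c, −a<b≤a
well minimum |f| = |-17| = 17 (negative-definite)

17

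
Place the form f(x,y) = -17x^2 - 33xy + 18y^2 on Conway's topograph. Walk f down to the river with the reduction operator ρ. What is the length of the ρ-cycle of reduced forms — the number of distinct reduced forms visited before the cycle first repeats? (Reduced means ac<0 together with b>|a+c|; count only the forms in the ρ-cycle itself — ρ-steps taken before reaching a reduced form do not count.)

D = 2313, ⌊√D⌋ = 48
descent: ρ → (18,33,-17)  [lands on river]
river: ρ → (-17,35,16)
river: ρ → (16,29,-23)
river: ρ → (-23,17,22)
river: ρ → (22,27,-18)
river: ρ → (-18,45,4)
river: ρ → (4,43,-29)
river: ρ → (-29,15,18)
river: ρ → (18,21,-26)
river: ρ → (-26,31,13)
river: ρ → (13,47,-2)
river: ρ → (-2,45,36)
river: ρ → (36,27,-11)
river: ρ → (-11,39,18)
ρ-cycle length = 14 (tail of 1 descent step not counted)

14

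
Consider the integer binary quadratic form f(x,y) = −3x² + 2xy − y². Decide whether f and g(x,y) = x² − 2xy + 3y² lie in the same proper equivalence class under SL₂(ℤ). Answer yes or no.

D₁ = -8, D₂ = -8
f is negative-definite; reduce −f:
−f: flip: (3,-2,1)→(1,2,3)
−f: translate: b→0 (≡2 mod 2), so (1,2,3)→(1,0,2)
−f: reduced (well bottom): (1,0,2) with a≤c, −a<b≤a
flip sign back: reduced form of f is (-1,0,-2)
g: translate: b→0 (≡-2 mod 2), so (1,-2,3)→(1,0,2)
g: reduced (well bottom): (1,0,2) with a≤c, −a<b≤a
reduced forms (-1, 0, -2) vs (1, 0, 2) ⇒ inequivalent

no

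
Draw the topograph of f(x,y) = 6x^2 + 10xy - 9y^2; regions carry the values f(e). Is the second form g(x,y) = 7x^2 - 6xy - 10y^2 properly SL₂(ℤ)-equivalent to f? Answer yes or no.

D₁ = 316, D₂ = 316
river cycle of f (length 6): (-9, 8, 7), (7, 6, -10), (-10, 14, 3), (3, 16, -5), (-5, 14, 6), (6, 10, -9)
river cycle of g (length 6): (-10, 6, 7), (7, 8, -9), (-9, 10, 6), (6, 14, -5), (-5, 16, 3), (3, 14, -10)
cycles differ ⇒ inequivalent

no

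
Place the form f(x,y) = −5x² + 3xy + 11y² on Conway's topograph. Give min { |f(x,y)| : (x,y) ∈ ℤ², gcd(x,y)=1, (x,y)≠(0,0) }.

descent: ρ → (11,-3,-5)
descent: ρ → (-5,13,3)  [lands on river]
river: ρ → (3,11,-9)
river: ρ → (-9,7,5)
river: ρ → (5,13,-3)
river: ρ → (-3,11,9)
river: ρ → (9,7,-5)
closes: descent 2, river 6
min |a| on river = 3

3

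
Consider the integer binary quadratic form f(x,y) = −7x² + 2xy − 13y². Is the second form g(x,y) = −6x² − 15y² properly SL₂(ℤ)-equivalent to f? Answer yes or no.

D₁ = -360, D₂ = -360
f is negative-definite; reduce −f:
−f: reduced (well bottom): (7,-2,13) with a≤c, −a<b≤a
flip sign back: reduced form of f is (-7,2,-13)
g is negative-definite; reduce −g:
−g: reduced (well bottom): (6,0,15) with a≤c, −a<b≤a
flip sign back: reduced form of g is (-6,0,-15)
reduced forms (-7, 2, -13) vs (-6, 0, -15) ⇒ inequivalent

no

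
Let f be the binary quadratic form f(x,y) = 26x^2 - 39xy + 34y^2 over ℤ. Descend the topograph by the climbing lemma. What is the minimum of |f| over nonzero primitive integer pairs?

translate: b→13 (≡-39 mod 52), so (26,-39,34)→(26,13,21)
flip: (26,13,21)→(21,-13,26)
reduced (well bottom): (21,-13,26) with a≤c, −a<b≤a
well minimum = a = 21

21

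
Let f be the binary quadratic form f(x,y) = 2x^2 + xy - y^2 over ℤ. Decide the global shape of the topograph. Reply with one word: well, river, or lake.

D = b²−4ac = 1² − 4·2·(-1) = 9
D = 3² is a perfect square ⇒ form factors over ℤ ⇒ lakes

lake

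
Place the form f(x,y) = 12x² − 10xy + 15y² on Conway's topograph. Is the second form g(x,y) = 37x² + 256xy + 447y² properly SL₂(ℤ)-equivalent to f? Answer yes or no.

D₁ = -620, D₂ = -620
f: reduced (well bottom): (12,-10,15) with a≤c, −a<b≤a
g: translate: b→34 (≡256 mod 74), so (37,256,447)→(37,34,12)
g: flip: (37,34,12)→(12,-34,37)
g: translate: b→-10 (≡-34 mod 24), so (12,-34,37)→(12,-10,15)
g: reduced (well bottom): (12,-10,15) with a≤c, −a<b≤a
reduced forms (12, -10, 15) vs (12, -10, 15) ⇒ equivalent

yes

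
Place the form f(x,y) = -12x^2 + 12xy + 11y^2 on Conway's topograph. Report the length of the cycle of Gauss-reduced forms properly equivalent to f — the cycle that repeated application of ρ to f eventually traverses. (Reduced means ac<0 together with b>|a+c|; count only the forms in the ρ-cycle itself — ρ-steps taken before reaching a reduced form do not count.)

D = 672, ⌊√D⌋ = 25
river: ρ → (11,10,-13)
river: ρ → (-13,16,8)
river: ρ → (8,16,-13)
river: ρ → (-13,10,11)
river: ρ → (11,12,-12)
river: ρ → (-12,12,11)
ρ-cycle length = 6 (tail of 0 descent steps not counted)

6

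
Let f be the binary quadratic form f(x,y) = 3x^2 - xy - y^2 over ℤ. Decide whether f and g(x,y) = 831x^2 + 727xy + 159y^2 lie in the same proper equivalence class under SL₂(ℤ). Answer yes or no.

D₁ = 13, D₂ = 13
river cycle of f (length 2): (-1, 3, 1), (1, 3, -1)
river cycle of g (length 2): (-1, 3, 1), (1, 3, -1)
cycles coincide ⇒ equivalent

yes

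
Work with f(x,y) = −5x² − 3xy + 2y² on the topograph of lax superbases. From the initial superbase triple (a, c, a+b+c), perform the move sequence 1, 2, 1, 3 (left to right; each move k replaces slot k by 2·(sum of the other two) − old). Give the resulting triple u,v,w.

start (-5,2,-6) = (f(1,0),f(0,1),f(1,1))
replace slot 1: 2·(2+(-6)) − (-5) = -3 → (-3,2,-6)
replace slot 2: 2·((-3)+(-6)) − 2 = -20 → (-3,-20,-6)
replace slot 1: 2·((-20)+(-6)) − (-3) = -49 → (-49,-20,-6)
replace slot 3: 2·((-49)+(-20)) − (-6) = -132 → (-49,-20,-132)

-49,-20,-132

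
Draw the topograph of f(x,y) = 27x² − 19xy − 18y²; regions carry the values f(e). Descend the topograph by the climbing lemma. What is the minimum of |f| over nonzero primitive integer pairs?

descent: ρ → (-18,19,27)  [lands on river]
river: ρ → (27,35,-10)
river: ρ → (-10,45,7)
river: ρ → (7,39,-28)
river: ρ → (-28,17,18)
river: ρ → (18,19,-27)
river: ρ → (-27,35,10)
river: ρ → (10,45,-7)
river: ρ → (-7,39,28)
river: ρ → (28,17,-18)
closes: descent 1, river 10
min |a| on river = 7

7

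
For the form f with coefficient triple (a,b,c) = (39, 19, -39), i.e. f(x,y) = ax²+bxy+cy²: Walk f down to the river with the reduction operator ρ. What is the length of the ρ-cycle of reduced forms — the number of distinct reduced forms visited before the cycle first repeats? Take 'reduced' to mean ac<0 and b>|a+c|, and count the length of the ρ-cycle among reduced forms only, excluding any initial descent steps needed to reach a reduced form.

D = 6445, ⌊√D⌋ = 80
river: ρ → (-39,59,19)
river: ρ → (19,55,-45)
river: ρ → (-45,35,29)
river: ρ → (29,23,-51)
river: ρ → (-51,79,1)
river: ρ → (1,79,-51)
river: ρ → (-51,23,29)
river: ρ → (29,35,-45)
river: ρ → (-45,55,19)
river: ρ → (19,59,-39)
river: ρ → (-39,19,39)
river: ρ → (39,59,-19)
river: ρ → (-19,55,45)
river: ρ → (45,35,-29)
river: ρ → (-29,23,51)
river: ρ → (51,79,-1)
river: ρ → (-1,79,51)
river: ρ → (51,23,-29)
river: ρ → (-29,35,45)
river: ρ → (45,55,-19)
river: ρ → (-19,59,39)
river: ρ → (39,19,-39)
ρ-cycle length = 22 (tail of 0 descent steps not counted)

22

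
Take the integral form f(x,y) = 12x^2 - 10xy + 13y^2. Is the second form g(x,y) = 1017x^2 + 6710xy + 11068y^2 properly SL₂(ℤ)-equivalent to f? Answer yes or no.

D₁ = -524, D₂ = -524
f: reduced (well bottom): (12,-10,13) with a≤c, −a<b≤a
g: translate: b→608 (≡6710 mod 2034), so (1017,6710,11068)→(1017,608,91)
g: flip: (1017,608,91)→(91,-608,1017)
g: translate: b→-62 (≡-608 mod 182), so (91,-608,1017)→(91,-62,12)
g: flip: (91,-62,12)→(12,62,91)
g: translate: b→-10 (≡62 mod 24), so (12,62,91)→(12,-10,13)
g: reduced (well bottom): (12,-10,13) with a≤c, −a<b≤a
reduced forms (12, -10, 13) vs (12, -10, 13) ⇒ equivalent

yes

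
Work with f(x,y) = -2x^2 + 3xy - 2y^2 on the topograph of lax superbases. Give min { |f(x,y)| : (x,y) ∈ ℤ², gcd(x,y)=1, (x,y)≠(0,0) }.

translate: b→1 (≡-3 mod 4), so (2,-3,2)→(2,1,1)
flip: (2,1,1)→(1,-1,2)
translate: b→1 (≡-1 mod 2), so (1,-1,2)→(1,1,2)
reduced (well bottom): (1,1,2) with a≤c, −a<b≤a
well minimum |f| = |-1| = 1 (negative-definite)

1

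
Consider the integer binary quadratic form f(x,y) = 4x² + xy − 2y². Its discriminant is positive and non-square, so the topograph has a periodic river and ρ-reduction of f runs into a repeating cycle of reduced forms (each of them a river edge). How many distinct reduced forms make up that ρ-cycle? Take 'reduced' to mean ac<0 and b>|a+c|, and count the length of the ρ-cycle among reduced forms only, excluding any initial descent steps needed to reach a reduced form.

D = 33, ⌊√D⌋ = 5
descent: ρ → (-2,3,3)  [lands on river]
river: ρ → (3,3,-2)
river: ρ → (-2,5,1)
river: ρ → (1,5,-2)
ρ-cycle length = 4 (tail of 1 descent step not counted)

4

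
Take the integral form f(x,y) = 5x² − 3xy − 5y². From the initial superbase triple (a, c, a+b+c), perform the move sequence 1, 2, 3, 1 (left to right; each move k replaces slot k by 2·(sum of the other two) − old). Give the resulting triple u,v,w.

start (5,-5,-3) = (f(1,0),f(0,1),f(1,1))
replace slot 1: 2·((-5)+(-3)) − 5 = -21 → (-21,-5,-3)
replace slot 2: 2·((-21)+(-3)) − (-5) = -43 → (-21,-43,-3)
replace slot 3: 2·((-21)+(-43)) − (-3) = -125 → (-21,-43,-125)
replace slot 1: 2·((-43)+(-125)) − (-21) = -315 → (-315,-43,-125)

-315,-43,-125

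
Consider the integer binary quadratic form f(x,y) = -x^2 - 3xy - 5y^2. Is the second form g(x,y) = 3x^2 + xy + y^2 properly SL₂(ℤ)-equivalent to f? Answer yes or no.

D₁ = -11, D₂ = -11
f is negative-definite; reduce −f:
−f: translate: b→1 (≡3 mod 2), so (1,3,5)→(1,1,3)
−f: reduced (well bottom): (1,1,3) with a≤c, −a<b≤a
flip sign back: reduced form of f is (-1,-1,-3)
g: flip: (3,1,1)→(1,-1,3)
g: translate: b→1 (≡-1 mod 2), so (1,-1,3)→(1,1,3)
g: reduced (well bottom): (1,1,3) with a≤c, −a<b≤a
reduced forms (-1, -1, -3) vs (1, 1, 3) ⇒ inequivalent

no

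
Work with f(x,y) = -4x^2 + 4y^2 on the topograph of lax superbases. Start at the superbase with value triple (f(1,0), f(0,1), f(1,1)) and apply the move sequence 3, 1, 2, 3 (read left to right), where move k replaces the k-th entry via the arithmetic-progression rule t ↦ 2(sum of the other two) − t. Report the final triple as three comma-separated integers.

start (-4,4,0) = (f(1,0),f(0,1),f(1,1))
replace slot 3: 2·((-4)+4) − 0 = 0 → (-4,4,0)
replace slot 1: 2·(4+0) − (-4) = 12 → (12,4,0)
replace slot 2: 2·(12+0) − 4 = 20 → (12,20,0)
replace slot 3: 2·(12+20) − 0 = 64 → (12,20,64)

12,20,64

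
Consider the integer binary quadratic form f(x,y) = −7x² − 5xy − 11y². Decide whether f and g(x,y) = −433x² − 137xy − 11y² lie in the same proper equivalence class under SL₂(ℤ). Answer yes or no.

D₁ = -283, D₂ = -283
f is negative-definite; reduce −f:
−f: reduced (well bottom): (7,5,11) with a≤c, −a<b≤a
flip sign back: reduced form of f is (-7,-5,-11)
g is negative-definite; reduce −g:
−g: flip: (433,137,11)→(11,-137,433)
−g: translate: b→-5 (≡-137 mod 22), so (11,-137,433)→(11,-5,7)
−g: flip: (11,-5,7)→(7,5,11)
−g: reduced (well bottom): (7,5,11) with a≤c, −a<b≤a
flip sign back: reduced form of g is (-7,-5,-11)
reduced forms (-7, -5, -11) vs (-7, -5, -11) ⇒ equivalent

yes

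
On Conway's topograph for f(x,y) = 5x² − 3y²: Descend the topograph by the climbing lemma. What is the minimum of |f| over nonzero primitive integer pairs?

descent: ρ → (-3,6,2)  [lands on river]
river: ρ → (2,6,-3)
closes: descent 1, river 2
min |a| on river = 2

2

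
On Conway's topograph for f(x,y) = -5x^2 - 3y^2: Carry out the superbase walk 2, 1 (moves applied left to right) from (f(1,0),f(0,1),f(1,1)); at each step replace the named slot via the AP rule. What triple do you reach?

start (-5,-3,-8) = (f(1,0),f(0,1),f(1,1))
replace slot 2: 2·((-5)+(-8)) − (-3) = -23 → (-5,-23,-8)
replace slot 1: 2·((-23)+(-8)) − (-5) = -57 → (-57,-23,-8)

-57,-23,-8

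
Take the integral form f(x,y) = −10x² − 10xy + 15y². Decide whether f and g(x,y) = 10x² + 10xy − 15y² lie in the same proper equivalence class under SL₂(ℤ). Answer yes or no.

D₁ = 700, D₂ = 700
river cycle of f (length 4): (15, 10, -10), (-10, 10, 15), (15, 20, -5), (-5, 20, 15)
river cycle of g (length 4): (-15, 20, 5), (5, 20, -15), (-15, 10, 10), (10, 10, -15)
cycles differ ⇒ inequivalent

no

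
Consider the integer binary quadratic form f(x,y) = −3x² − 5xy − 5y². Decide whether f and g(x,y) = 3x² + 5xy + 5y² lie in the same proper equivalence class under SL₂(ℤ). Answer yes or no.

D₁ = -35, D₂ = -35
f is negative-definite; reduce −f:
−f: translate: b→-1 (≡5 mod 6), so (3,5,5)→(3,-1,3)
−f: flip: (3,-1,3)→(3,1,3)
−f: reduced (well bottom): (3,1,3) with a≤c, −a<b≤a
flip sign back: reduced form of f is (-3,-1,-3)
g: translate: b→-1 (≡5 mod 6), so (3,5,5)→(3,-1,3)
g: flip: (3,-1,3)→(3,1,3)
g: reduced (well bottom): (3,1,3) with a≤c, −a<b≤a
reduced forms (-3, -1, -3) vs (3, 1, 3) ⇒ inequivalent

no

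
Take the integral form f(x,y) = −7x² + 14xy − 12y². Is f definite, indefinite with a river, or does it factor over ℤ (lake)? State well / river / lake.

D = b²−4ac = 14² − 4·(-7)·(-12) = -140
D < 0 ⇒ definite ⇒ every region one sign ⇒ single well

well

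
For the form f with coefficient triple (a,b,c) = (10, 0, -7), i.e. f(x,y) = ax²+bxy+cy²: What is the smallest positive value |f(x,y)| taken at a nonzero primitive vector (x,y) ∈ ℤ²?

descent: ρ → (-7,14,3)  [lands on river]
river: ρ → (3,16,-2)
river: ρ → (-2,16,3)
river: ρ → (3,14,-7)
closes: descent 1, river 4
min |a| on river = 2

2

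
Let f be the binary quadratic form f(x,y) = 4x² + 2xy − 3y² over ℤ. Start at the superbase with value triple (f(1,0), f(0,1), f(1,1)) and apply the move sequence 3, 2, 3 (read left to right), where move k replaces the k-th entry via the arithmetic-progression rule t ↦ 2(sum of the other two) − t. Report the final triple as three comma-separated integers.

start (4,-3,3) = (f(1,0),f(0,1),f(1,1))
replace slot 3: 2·(4+(-3)) − 3 = -1 → (4,-3,-1)
replace slot 2: 2·(4+(-1)) − (-3) = 9 → (4,9,-1)
replace slot 3: 2·(4+9) − (-1) = 27 → (4,9,27)

4,9,27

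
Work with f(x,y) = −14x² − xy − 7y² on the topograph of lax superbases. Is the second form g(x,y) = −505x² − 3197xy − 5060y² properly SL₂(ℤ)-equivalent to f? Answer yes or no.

D₁ = -391, D₂ = -391
f is negative-definite; reduce −f:
−f: flip: (14,1,7)→(7,-1,14)
−f: reduced (well bottom): (7,-1,14) with a≤c, −a<b≤a
flip sign back: reduced form of f is (-7,1,-14)
g is negative-definite; reduce −g:
−g: translate: b→167 (≡3197 mod 1010), so (505,3197,5060)→(505,167,14)
−g: flip: (505,167,14)→(14,-167,505)
−g: translate: b→1 (≡-167 mod 28), so (14,-167,505)→(14,1,7)
−g: flip: (14,1,7)→(7,-1,14)
−g: reduced (well bottom): (7,-1,14) with a≤c, −a<b≤a
flip sign back: reduced form of g is (-7,1,-14)
reduced forms (-7, 1, -14) vs (-7, 1, -14) ⇒ equivalent

yes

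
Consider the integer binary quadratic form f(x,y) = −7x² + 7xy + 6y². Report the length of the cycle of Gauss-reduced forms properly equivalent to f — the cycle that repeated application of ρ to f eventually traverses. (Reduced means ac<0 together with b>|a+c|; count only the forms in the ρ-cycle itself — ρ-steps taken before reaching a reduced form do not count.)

D = 217, ⌊√D⌋ = 14
river: ρ → (6,5,-8)
river: ρ → (-8,11,3)
river: ρ → (3,13,-4)
river: ρ → (-4,11,6)
river: ρ → (6,13,-2)
river: ρ → (-2,11,12)
river: ρ → (12,13,-1)
river: ρ → (-1,13,12)
river: ρ → (12,11,-2)
river: ρ → (-2,13,6)
river: ρ → (6,11,-4)
river: ρ → (-4,13,3)
river: ρ → (3,11,-8)
river: ρ → (-8,5,6)
river: ρ → (6,7,-7)
river: ρ → (-7,7,6)
ρ-cycle length = 16 (tail of 0 descent steps not counted)

16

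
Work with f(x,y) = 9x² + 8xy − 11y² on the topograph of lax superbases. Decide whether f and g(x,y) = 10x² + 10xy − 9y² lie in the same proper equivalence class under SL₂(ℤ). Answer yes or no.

D₁ = 460, D₂ = 460
river cycle of f (length 10): (-11, 14, 6), (6, 10, -15), (-15, 20, 1), (1, 20, -15), (-15, 10, 6), (6, 14, -11), (-11, 8, 9), (9, 10, -10), (-10, 10, 9), (9, 8, -11)
river cycle of g (length 10): (-9, 8, 11), (11, 14, -6), (-6, 10, 15), (15, 20, -1), (-1, 20, 15), (15, 10, -6), (-6, 14, 11), (11, 8, -9), (-9, 10, 10), (10, 10, -9)
cycles differ ⇒ inequivalent

no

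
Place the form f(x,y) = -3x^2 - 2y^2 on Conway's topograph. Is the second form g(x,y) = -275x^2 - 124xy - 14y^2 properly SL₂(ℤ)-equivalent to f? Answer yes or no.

D₁ = -24, D₂ = -24
f is negative-definite; reduce −f:
−f: flip: (3,0,2)→(2,0,3)
−f: reduced (well bottom): (2,0,3) with a≤c, −a<b≤a
flip sign back: reduced form of f is (-2,0,-3)
g is negative-definite; reduce −g:
−g: flip: (275,124,14)→(14,-124,275)
−g: translate: b→-12 (≡-124 mod 28), so (14,-124,275)→(14,-12,3)
−g: flip: (14,-12,3)→(3,12,14)
−g: translate: b→0 (≡12 mod 6), so (3,12,14)→(3,0,2)
−g: flip: (3,0,2)→(2,0,3)
−g: reduced (well bottom): (2,0,3) with a≤c, −a<b≤a
flip sign back: reduced form of g is (-2,0,-3)
reduced forms (-2, 0, -3) vs (-2, 0, -3) ⇒ equivalent

yes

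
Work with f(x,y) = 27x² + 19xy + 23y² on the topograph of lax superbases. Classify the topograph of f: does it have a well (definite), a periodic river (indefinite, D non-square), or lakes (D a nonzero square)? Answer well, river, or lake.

D = b²−4ac = 19² − 4·27·23 = -2123
D < 0 ⇒ definite ⇒ every region one sign ⇒ single well

well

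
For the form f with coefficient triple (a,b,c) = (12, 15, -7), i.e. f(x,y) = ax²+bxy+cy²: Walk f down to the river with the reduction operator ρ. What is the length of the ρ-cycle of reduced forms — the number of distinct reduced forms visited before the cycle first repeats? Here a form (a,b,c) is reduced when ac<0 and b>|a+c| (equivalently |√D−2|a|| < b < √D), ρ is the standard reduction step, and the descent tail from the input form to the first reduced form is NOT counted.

D = 561, ⌊√D⌋ = 23
river: ρ → (-7,13,14)
river: ρ → (14,15,-6)
river: ρ → (-6,21,5)
river: ρ → (5,19,-10)
river: ρ → (-10,21,3)
river: ρ → (3,21,-10)
river: ρ → (-10,19,5)
river: ρ → (5,21,-6)
river: ρ → (-6,15,14)
river: ρ → (14,13,-7)
river: ρ → (-7,15,12)
river: ρ → (12,9,-10)
river: ρ → (-10,11,11)
river: ρ → (11,11,-10)
river: ρ → (-10,9,12)
river: ρ → (12,15,-7)
ρ-cycle length = 16 (tail of 0 descent steps not counted)

16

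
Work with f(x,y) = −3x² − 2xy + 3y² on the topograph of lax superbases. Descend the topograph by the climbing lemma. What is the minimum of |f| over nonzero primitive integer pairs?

descent: ρ → (3,2,-3)  [lands on river]
river: ρ → (-3,4,2)
river: ρ → (2,4,-3)
river: ρ → (-3,2,3)
river: ρ → (3,4,-2)
river: ρ → (-2,4,3)
closes: descent 1, river 6
min |a| on river = 2

2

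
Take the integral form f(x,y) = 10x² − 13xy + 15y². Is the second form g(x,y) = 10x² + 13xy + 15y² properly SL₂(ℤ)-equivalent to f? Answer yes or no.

D₁ = -431, D₂ = -431
f: translate: b→7 (≡-13 mod 20), so (10,-13,15)→(10,7,12)
f: reduced (well bottom): (10,7,12) with a≤c, −a<b≤a
g: translate: b→-7 (≡13 mod 20), so (10,13,15)→(10,-7,12)
g: reduced (well bottom): (10,-7,12) with a≤c, −a<b≤a
reduced forms (10, 7, 12) vs (10, -7, 12) ⇒ inequivalent

no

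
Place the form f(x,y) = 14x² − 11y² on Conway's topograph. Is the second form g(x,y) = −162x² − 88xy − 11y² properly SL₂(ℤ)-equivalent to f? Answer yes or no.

D₁ = 616, D₂ = 616
river cycle of f (length 8): (-11, 22, 3), (3, 20, -18), (-18, 16, 5), (5, 24, -2), (-2, 24, 5), (5, 16, -18), (-18, 20, 3), (3, 22, -11)
river cycle of g (length 8): (-11, 22, 3), (3, 20, -18), (-18, 16, 5), (5, 24, -2), (-2, 24, 5), (5, 16, -18), (-18, 20, 3), (3, 22, -11)
cycles coincide ⇒ equivalent

yes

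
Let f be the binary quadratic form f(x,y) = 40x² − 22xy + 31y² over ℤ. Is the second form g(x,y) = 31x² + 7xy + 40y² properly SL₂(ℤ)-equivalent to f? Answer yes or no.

D₁ = -4476, D₂ = -4911
discriminants differ ⇒ not SL₂(ℤ)-equivalent

no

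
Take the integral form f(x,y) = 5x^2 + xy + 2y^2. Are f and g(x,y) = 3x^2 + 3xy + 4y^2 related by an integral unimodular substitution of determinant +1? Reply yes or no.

D₁ = -39, D₂ = -39
f: flip: (5,1,2)→(2,-1,5)
f: reduced (well bottom): (2,-1,5) with a≤c, −a<b≤a
g: reduced (well bottom): (3,3,4) with a≤c, −a<b≤a
reduced forms (2, -1, 5) vs (3, 3, 4) ⇒ inequivalent

no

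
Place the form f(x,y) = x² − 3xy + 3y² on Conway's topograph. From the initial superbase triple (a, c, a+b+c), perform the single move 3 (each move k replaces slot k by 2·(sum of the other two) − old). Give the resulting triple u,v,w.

start (1,3,1) = (f(1,0),f(0,1),f(1,1))
replace slot 3: 2·(1+3) − 1 = 7 → (1,3,7)

1,3,7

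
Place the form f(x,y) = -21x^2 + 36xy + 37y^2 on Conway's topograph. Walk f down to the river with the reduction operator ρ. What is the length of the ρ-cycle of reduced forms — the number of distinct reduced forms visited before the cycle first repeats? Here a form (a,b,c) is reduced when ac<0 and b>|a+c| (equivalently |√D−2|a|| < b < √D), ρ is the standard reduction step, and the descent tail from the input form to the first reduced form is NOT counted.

D = 4404, ⌊√D⌋ = 66
river: ρ → (37,38,-20)
river: ρ → (-20,42,33)
river: ρ → (33,24,-29)
river: ρ → (-29,34,28)
river: ρ → (28,22,-35)
river: ρ → (-35,48,15)
river: ρ → (15,42,-44)
river: ρ → (-44,46,13)
river: ρ → (13,58,-20)
river: ρ → (-20,62,7)
river: ρ → (7,64,-11)
river: ρ → (-11,46,52)
river: ρ → (52,58,-5)
river: ρ → (-5,62,28)
river: ρ → (28,50,-17)
river: ρ → (-17,52,25)
river: ρ → (25,48,-21)
river: ρ → (-21,36,37)
ρ-cycle length = 18 (tail of 0 descent steps not counted)

18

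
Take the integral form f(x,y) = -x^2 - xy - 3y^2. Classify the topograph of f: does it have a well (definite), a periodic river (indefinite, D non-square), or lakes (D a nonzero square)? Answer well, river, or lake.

D = b²−4ac = (-1)² − 4·(-1)·(-3) = -11
D < 0 ⇒ definite ⇒ every region one sign ⇒ single well

well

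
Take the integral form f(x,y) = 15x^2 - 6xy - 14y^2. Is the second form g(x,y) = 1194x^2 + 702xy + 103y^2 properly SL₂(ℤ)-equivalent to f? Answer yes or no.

D₁ = 876, D₂ = 876
river cycle of f (length 6): (-14, 6, 15), (15, 24, -5), (-5, 26, 10), (10, 14, -17), (-17, 20, 7), (7, 22, -14)
river cycle of g (length 6): (15, 24, -5), (-5, 26, 10), (10, 14, -17), (-17, 20, 7), (7, 22, -14), (-14, 6, 15)
cycles coincide ⇒ equivalent

yes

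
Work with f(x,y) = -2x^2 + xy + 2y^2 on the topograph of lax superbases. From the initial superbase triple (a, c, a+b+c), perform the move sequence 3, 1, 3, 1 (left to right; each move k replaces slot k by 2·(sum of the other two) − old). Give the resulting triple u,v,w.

start (-2,2,1) = (f(1,0),f(0,1),f(1,1))
replace slot 3: 2·((-2)+2) − 1 = -1 → (-2,2,-1)
replace slot 1: 2·(2+(-1)) − (-2) = 4 → (4,2,-1)
replace slot 3: 2·(4+2) − (-1) = 13 → (4,2,13)
replace slot 1: 2·(2+13) − 4 = 26 → (26,2,13)

26,2,13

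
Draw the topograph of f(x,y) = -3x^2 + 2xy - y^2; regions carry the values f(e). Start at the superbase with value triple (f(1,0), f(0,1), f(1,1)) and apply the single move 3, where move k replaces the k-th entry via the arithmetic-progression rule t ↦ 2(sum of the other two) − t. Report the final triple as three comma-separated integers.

start (-3,-1,-2) = (f(1,0),f(0,1),f(1,1))
replace slot 3: 2·((-3)+(-1)) − (-2) = -6 → (-3,-1,-6)

-3,-1,-6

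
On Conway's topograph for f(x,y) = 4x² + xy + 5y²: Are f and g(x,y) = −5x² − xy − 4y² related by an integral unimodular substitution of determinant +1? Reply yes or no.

D₁ = -79, D₂ = -79
f: reduced (well bottom): (4,1,5) with a≤c, −a<b≤a
g is negative-definite; reduce −g:
−g: flip: (5,1,4)→(4,-1,5)
−g: reduced (well bottom): (4,-1,5) with a≤c, −a<b≤a
flip sign back: reduced form of g is (-4,1,-5)
reduced forms (4, 1, 5) vs (-4, 1, -5) ⇒ inequivalent

no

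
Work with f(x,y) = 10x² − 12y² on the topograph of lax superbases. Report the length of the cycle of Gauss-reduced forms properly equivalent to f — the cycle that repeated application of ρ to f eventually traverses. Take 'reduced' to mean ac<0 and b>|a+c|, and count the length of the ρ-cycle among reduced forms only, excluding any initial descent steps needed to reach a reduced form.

D = 480, ⌊√D⌋ = 21
descent: ρ → (-12,0,10)
descent: ρ → (10,20,-2)  [lands on river]
river: ρ → (-2,20,10)
ρ-cycle length = 2 (tail of 2 descent steps not counted)

2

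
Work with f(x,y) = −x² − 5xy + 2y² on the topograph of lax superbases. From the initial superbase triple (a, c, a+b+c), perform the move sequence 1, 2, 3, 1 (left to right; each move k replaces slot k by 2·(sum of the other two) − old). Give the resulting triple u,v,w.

start (-1,2,-4) = (f(1,0),f(0,1),f(1,1))
replace slot 1: 2·(2+(-4)) − (-1) = -3 → (-3,2,-4)
replace slot 2: 2·((-3)+(-4)) − 2 = -16 → (-3,-16,-4)
replace slot 3: 2·((-3)+(-16)) − (-4) = -34 → (-3,-16,-34)
replace slot 1: 2·((-16)+(-34)) − (-3) = -97 → (-97,-16,-34)

-97,-16,-34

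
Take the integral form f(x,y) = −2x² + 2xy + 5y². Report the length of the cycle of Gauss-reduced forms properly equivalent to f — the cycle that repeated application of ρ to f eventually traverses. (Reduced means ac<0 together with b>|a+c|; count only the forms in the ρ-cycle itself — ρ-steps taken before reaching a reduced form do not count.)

D = 44, ⌊√D⌋ = 6
descent: ρ → (5,-2,-2)
descent: ρ → (-2,6,1)  [lands on river]
river: ρ → (1,6,-2)
ρ-cycle length = 2 (tail of 2 descent steps not counted)

2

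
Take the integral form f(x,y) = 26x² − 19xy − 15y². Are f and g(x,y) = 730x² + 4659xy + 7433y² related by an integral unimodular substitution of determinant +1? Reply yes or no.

D₁ = 1921, D₂ = 1921
river cycle of f (length 58): (-15, 19, 26), (26, 33, -8), (-8, 31, 30), (30, 29, -9), (-9, 43, 2), (2, 41, -30), (-30, 19, 13), (13, 33, -16), (-16, 31, 15), (15, 29, -18), … (48 more)
river cycle of g (length 58): (26, 33, -8), (-8, 31, 30), (30, 29, -9), (-9, 43, 2), (2, 41, -30), (-30, 19, 13), (13, 33, -16), (-16, 31, 15), (15, 29, -18), (-18, 43, 1), … (48 more)
cycles coincide ⇒ equivalent

yes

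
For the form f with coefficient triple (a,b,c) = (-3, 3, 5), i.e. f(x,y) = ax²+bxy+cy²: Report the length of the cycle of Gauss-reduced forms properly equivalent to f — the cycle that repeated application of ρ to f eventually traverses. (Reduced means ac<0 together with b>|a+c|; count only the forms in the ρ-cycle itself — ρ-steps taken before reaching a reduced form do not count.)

D = 69, ⌊√D⌋ = 8
river: ρ → (5,7,-1)
river: ρ → (-1,7,5)
river: ρ → (5,3,-3)
river: ρ → (-3,3,5)
ρ-cycle length = 4 (tail of 0 descent steps not counted)

4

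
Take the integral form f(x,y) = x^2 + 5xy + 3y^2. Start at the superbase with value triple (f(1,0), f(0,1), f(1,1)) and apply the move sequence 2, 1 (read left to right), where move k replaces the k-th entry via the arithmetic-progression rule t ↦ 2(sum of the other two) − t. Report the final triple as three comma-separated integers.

start (1,3,9) = (f(1,0),f(0,1),f(1,1))
replace slot 2: 2·(1+9) − 3 = 17 → (1,17,9)
replace slot 1: 2·(17+9) − 1 = 51 → (51,17,9)

51,17,9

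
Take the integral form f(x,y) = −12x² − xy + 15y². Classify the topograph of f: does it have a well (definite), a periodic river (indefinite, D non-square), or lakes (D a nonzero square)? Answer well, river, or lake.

D = b²−4ac = (-1)² − 4·(-12)·15 = 721
D > 0 non-square ⇒ indefinite ⇒ periodic river

river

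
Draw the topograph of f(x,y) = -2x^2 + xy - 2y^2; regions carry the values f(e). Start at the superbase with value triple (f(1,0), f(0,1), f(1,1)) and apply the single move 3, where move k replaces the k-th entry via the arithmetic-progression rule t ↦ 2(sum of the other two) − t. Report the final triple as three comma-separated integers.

start (-2,-2,-3) = (f(1,0),f(0,1),f(1,1))
replace slot 3: 2·((-2)+(-2)) − (-3) = -5 → (-2,-2,-5)

-2,-2,-5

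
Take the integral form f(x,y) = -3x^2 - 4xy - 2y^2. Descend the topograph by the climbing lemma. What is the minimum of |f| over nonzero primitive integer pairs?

translate: b→-2 (≡4 mod 6), so (3,4,2)→(3,-2,1)
flip: (3,-2,1)→(1,2,3)
translate: b→0 (≡2 mod 2), so (1,2,3)→(1,0,2)
reduced (well bottom): (1,0,2) with a≤c, −a<b≤a
well minimum |f| = |-1| = 1 (negative-definite)

1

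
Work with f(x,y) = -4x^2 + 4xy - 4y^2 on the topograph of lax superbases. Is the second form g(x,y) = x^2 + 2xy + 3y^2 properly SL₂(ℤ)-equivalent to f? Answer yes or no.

D₁ = -48, D₂ = -8
discriminants differ ⇒ not SL₂(ℤ)-equivalent

no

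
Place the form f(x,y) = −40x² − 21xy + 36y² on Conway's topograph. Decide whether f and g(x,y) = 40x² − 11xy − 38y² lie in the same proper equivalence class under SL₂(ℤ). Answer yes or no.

D₁ = 6201, D₂ = 6201
river cycle of f (length 10): (36, 21, -40), (-40, 59, 17), (17, 77, -4), (-4, 75, 36), (36, 69, -10), (-10, 71, 29), (29, 45, -36), (-36, 27, 38), (38, 49, -25), (-25, 51, 36)
river cycle of g (length 10): (-38, 11, 40), (40, 69, -9), (-9, 75, 16), (16, 53, -53), (-53, 53, 16), (16, 75, -9), (-9, 69, 40), (40, 11, -38), (-38, 65, 13), (13, 65, -38)
cycles differ ⇒ inequivalent

no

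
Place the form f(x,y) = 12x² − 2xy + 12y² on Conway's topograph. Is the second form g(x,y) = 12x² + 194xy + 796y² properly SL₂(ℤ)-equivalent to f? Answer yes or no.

D₁ = -572, D₂ = -572
f: flip: (12,-2,12)→(12,2,12)
f: reduced (well bottom): (12,2,12) with a≤c, −a<b≤a
g: translate: b→2 (≡194 mod 24), so (12,194,796)→(12,2,12)
g: reduced (well bottom): (12,2,12) with a≤c, −a<b≤a
reduced forms (12, 2, 12) vs (12, 2, 12) ⇒ equivalent

yes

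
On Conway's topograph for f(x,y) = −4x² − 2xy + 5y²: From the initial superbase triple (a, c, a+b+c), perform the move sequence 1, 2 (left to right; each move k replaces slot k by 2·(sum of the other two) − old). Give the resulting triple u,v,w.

start (-4,5,-1) = (f(1,0),f(0,1),f(1,1))
replace slot 1: 2·(5+(-1)) − (-4) = 12 → (12,5,-1)
replace slot 2: 2·(12+(-1)) − 5 = 17 → (12,17,-1)

12,17,-1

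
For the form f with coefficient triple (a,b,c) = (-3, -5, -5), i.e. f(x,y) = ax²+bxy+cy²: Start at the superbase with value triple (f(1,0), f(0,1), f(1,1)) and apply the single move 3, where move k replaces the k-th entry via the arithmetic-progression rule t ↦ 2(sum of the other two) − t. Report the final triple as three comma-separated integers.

start (-3,-5,-13) = (f(1,0),f(0,1),f(1,1))
replace slot 3: 2·((-3)+(-5)) − (-13) = -3 → (-3,-5,-3)

-3,-5,-3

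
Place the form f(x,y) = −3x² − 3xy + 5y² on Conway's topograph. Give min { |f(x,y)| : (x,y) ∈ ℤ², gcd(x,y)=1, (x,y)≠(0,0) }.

descent: ρ → (5,3,-3)  [lands on river]
river: ρ → (-3,3,5)
river: ρ → (5,7,-1)
river: ρ → (-1,7,5)
closes: descent 1, river 4
min |a| on river = 1

1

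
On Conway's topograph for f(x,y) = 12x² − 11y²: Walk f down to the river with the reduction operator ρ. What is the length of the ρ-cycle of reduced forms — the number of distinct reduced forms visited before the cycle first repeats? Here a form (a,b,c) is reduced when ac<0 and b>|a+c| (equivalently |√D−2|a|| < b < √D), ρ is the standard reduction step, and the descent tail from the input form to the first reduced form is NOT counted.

D = 528, ⌊√D⌋ = 22
descent: ρ → (-11,22,1)  [lands on river]
river: ρ → (1,22,-11)
ρ-cycle length = 2 (tail of 1 descent step not counted)

2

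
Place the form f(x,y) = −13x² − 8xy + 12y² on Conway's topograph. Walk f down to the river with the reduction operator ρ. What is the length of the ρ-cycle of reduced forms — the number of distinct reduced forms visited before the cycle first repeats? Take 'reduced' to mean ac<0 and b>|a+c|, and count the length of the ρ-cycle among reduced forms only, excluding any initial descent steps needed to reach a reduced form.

D = 688, ⌊√D⌋ = 26
descent: ρ → (12,8,-13)  [lands on river]
river: ρ → (-13,18,7)
river: ρ → (7,24,-4)
river: ρ → (-4,24,7)
river: ρ → (7,18,-13)
river: ρ → (-13,8,12)
river: ρ → (12,16,-9)
river: ρ → (-9,20,8)
river: ρ → (8,12,-17)
river: ρ → (-17,22,3)
river: ρ → (3,26,-1)
river: ρ → (-1,26,3)
river: ρ → (3,22,-17)
river: ρ → (-17,12,8)
river: ρ → (8,20,-9)
river: ρ → (-9,16,12)
ρ-cycle length = 16 (tail of 1 descent step not counted)

16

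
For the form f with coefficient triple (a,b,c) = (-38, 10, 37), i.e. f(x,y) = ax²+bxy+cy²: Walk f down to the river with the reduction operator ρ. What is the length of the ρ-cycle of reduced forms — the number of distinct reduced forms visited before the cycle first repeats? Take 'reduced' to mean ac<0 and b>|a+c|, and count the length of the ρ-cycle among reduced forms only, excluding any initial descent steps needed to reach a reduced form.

D = 5724, ⌊√D⌋ = 75
river: ρ → (37,64,-11)
river: ρ → (-11,68,25)
river: ρ → (25,32,-47)
river: ρ → (-47,62,10)
river: ρ → (10,58,-59)
river: ρ → (-59,60,9)
river: ρ → (9,66,-38)
river: ρ → (-38,10,37)
ρ-cycle length = 8 (tail of 0 descent steps not counted)

8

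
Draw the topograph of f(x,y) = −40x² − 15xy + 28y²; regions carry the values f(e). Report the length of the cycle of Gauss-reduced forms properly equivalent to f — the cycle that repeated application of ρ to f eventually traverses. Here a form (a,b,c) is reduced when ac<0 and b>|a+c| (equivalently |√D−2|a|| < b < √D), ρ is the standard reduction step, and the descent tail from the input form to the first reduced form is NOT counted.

D = 4705, ⌊√D⌋ = 68
descent: ρ → (28,15,-40)  [lands on river]
river: ρ → (-40,65,3)
river: ρ → (3,67,-18)
river: ρ → (-18,41,42)
river: ρ → (42,43,-17)
river: ρ → (-17,59,18)
river: ρ → (18,49,-32)
river: ρ → (-32,15,35)
river: ρ → (35,55,-12)
river: ρ → (-12,65,10)
river: ρ → (10,55,-42)
river: ρ → (-42,29,23)
river: ρ → (23,63,-8)
river: ρ → (-8,65,15)
river: ρ → (15,55,-28)
river: ρ → (-28,57,13)
river: ρ → (13,47,-48)
river: ρ → (-48,49,12)
river: ρ → (12,47,-52)
river: ρ → (-52,57,7)
river: ρ → (7,55,-60)
river: ρ → (-60,65,2)
river: ρ → (2,67,-27)
river: ρ → (-27,41,28)
ρ-cycle length = 24 (tail of 1 descent step not counted)

24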